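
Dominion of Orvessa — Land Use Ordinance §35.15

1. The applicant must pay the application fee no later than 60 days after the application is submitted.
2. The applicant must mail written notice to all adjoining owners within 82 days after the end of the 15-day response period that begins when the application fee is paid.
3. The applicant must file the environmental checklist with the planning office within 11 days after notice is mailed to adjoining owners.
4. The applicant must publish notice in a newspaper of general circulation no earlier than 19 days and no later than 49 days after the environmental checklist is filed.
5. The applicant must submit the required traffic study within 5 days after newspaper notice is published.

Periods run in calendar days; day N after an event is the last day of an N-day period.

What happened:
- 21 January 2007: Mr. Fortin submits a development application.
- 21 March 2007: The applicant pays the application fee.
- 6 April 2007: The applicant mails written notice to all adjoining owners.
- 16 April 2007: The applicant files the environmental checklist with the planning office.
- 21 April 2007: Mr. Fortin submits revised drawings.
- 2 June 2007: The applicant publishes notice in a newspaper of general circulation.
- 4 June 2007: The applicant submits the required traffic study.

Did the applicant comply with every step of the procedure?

(1) due by 21 January 2007 + 60 days = 22 March 2007; completed 21 March 2007, before the deadline.
(2) due by 5 April 2007 + 82 days = 26 June 2007; done 6 April 2007 — timely.
(3) due by 6 April 2007 + 11 days = 17 April 2007; completed 16 April 2007, before the deadline.
(4) the permitted window runs from 16 April 2007 + 19 = 5 May 2007 to 16 April 2007 + 49 = 4 June 2007; done 2 June 2007 — within the window.
(5) due by 2 June 2007 + 5 days = 7 June 2007; completed 4 June 2007, before the deadline.

Yes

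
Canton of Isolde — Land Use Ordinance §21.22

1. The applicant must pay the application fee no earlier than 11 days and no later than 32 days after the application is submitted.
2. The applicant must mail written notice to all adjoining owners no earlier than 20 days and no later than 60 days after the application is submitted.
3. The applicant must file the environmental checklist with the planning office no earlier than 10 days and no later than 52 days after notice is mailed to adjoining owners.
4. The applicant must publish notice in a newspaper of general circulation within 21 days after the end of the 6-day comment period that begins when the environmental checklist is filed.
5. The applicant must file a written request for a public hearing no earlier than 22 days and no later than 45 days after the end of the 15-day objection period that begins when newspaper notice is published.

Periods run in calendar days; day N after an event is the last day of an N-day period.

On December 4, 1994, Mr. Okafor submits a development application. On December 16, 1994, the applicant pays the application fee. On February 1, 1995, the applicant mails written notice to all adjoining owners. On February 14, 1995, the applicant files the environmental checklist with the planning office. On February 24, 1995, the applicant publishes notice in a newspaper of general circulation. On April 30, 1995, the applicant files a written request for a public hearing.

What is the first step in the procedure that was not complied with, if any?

Step 5

Step 1: the window is 11–32 days after December 4, 1994 (when the application is submitted), so December 15, 1994 through January 5, 1995; done December 16, 1994, which is between those dates.
Step 2: the window is 20–60 days after December 4, 1994 (when the application is submitted), so December 24, 1994 through February 2, 1995; done February 1, 1995 — within the window.
Step 3: the window is 10–52 days after February 1, 1995 (when notice is mailed to adjoining owners), so February 11, 1995 through March 25, 1995; February 14, 1995 falls inside that range.
Step 4: 21 days after February 20, 1995 (end of the 6-day comment period, which began when the environmental checklist is filed on February 14, 1995) is March 13, 1995; completed February 24, 1995, before the deadline.
Step 5: the window is 22–45 days after March 11, 1995 (end of the 15-day objection period, which began when newspaper notice is published on February 24, 1995), so April 2, 1995 through April 25, 1995; April 30, 1995 is 5 days past the end of the window.
The procedure was therefore not followed at step 5.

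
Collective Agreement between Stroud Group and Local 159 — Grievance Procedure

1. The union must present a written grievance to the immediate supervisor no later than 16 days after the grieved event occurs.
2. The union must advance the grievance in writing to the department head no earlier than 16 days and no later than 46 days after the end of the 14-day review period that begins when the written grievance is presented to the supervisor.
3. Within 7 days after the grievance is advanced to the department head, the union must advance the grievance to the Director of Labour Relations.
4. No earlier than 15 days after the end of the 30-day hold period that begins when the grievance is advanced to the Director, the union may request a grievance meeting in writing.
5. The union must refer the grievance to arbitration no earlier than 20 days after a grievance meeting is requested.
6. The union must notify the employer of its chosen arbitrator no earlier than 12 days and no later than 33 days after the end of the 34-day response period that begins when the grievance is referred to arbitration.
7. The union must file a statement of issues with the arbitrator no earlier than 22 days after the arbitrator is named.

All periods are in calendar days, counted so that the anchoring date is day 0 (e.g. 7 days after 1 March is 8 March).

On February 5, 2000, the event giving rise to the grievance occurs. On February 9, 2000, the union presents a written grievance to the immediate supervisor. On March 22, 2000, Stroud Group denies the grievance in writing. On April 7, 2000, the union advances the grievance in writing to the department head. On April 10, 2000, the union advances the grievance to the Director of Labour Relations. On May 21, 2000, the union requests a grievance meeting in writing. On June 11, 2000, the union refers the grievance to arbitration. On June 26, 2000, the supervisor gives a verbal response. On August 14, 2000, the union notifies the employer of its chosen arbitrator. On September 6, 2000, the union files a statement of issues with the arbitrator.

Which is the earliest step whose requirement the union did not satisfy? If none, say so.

Step 1: 16 days after February 5, 2000 (when the grieved event occurs) is February 21, 2000; February 9, 2000 is within that limit.
Step 2: the window is 16–46 days after February 23, 2000 (end of the 14-day review period, which began when the written grievance is presented to the supervisor on February 9, 2000), so March 10, 2000 through April 9, 2000; April 7, 2000 falls inside that range.
Step 3: 7 days after April 7, 2000 (when the grievance is advanced to the department head) is April 14, 2000; April 10, 2000 is within that limit.
Step 4: the earliest permitted date is 15 days after May 10, 2000 (end of the 30-day hold period, which began when the grievance is advanced to the Director on April 10, 2000), i.e. May 25, 2000; done May 21, 2000 — 4 days too early.

Step 4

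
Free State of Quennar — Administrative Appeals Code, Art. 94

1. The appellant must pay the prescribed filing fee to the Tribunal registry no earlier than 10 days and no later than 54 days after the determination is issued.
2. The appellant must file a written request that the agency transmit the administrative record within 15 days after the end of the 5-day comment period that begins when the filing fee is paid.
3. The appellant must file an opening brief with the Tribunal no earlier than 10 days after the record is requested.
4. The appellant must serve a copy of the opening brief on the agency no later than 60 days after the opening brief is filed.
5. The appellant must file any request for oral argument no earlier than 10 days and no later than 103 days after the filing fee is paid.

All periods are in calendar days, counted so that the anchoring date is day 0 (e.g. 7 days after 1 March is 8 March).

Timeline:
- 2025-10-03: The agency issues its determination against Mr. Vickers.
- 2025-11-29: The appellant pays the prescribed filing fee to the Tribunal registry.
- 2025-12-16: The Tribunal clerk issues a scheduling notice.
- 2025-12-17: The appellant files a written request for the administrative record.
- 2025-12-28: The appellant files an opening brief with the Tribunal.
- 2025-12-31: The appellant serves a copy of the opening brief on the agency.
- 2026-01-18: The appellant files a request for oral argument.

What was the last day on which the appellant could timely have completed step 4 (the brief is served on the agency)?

2026-02-26

Step 4 runs from 2025-12-28, when the opening brief is filed. 60 days after 2025-12-28 is 2026-02-26.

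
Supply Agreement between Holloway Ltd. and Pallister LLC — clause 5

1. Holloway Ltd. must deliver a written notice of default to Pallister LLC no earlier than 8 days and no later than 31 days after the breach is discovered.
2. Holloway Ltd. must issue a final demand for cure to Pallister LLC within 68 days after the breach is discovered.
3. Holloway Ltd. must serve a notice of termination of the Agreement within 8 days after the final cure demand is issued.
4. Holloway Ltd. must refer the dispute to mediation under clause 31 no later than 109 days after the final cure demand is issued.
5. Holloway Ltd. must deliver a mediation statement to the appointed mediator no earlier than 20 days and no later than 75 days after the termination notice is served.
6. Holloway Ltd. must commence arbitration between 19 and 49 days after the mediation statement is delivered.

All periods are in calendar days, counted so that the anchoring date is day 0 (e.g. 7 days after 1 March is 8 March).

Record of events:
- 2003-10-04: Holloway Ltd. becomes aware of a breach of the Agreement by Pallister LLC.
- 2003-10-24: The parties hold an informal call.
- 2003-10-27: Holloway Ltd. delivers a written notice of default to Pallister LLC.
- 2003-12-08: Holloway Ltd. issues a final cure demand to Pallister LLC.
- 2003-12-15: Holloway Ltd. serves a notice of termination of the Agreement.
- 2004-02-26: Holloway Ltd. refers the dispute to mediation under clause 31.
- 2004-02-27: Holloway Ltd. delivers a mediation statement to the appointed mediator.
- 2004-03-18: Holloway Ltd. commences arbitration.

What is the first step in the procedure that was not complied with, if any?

(1) the permitted window runs from 2003-10-04 + 8 = 2003-10-12 to 2003-10-04 + 31 = 2003-11-04; done 2003-10-27, which is between those dates.
(2) due by 2003-10-04 + 68 days = 2003-12-11; completed 2003-12-08, before the deadline.
(3) due by 2003-12-08 + 8 days = 2003-12-16; 2003-12-15 is within that limit.
(4) due by 2003-12-08 + 109 days = 2004-03-26; completed 2004-02-26, before the deadline.
(5) the permitted window runs from 2003-12-15 + 20 = 2004-01-04 to 2003-12-15 + 75 = 2004-02-28; done 2004-02-27 — within the window.
(6) the permitted window runs from 2004-02-27 + 19 = 2004-03-17 to 2004-02-27 + 49 = 2004-04-16; done 2004-03-18, which is between those dates.

None — every step was satisfied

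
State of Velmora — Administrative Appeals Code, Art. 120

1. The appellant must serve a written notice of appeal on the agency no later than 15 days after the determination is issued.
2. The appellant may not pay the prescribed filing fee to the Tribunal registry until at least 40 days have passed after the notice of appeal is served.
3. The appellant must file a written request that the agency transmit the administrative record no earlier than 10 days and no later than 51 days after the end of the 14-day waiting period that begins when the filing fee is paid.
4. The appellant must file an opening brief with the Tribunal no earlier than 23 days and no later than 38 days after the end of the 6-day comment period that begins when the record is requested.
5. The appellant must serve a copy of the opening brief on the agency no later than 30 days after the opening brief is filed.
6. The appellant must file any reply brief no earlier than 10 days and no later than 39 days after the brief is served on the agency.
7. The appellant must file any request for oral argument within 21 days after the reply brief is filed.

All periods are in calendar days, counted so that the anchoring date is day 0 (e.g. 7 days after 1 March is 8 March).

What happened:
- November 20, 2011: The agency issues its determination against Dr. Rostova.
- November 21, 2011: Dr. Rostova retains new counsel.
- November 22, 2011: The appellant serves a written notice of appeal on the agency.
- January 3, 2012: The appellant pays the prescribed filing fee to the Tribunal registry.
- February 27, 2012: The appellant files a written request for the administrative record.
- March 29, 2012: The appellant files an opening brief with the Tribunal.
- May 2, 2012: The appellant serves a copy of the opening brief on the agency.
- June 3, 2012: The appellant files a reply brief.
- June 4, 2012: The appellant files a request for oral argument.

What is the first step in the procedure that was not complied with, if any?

Step 5

Step 1: 15 days after November 20, 2011 (when the determination is issued) is December 5, 2011; November 22, 2011 is within that limit.
Step 2: the earliest permitted date is 40 days after November 22, 2011 (when the notice of appeal is served), i.e. January 1, 2012; done January 3, 2012 — permitted.
Step 3: the window is 10–51 days after January 17, 2012 (end of the 14-day waiting period, which began when the filing fee is paid on January 3, 2012), so January 27, 2012 through March 8, 2012; done February 27, 2012 — within the window.
Step 4: the window is 23–38 days after March 4, 2012 (end of the 6-day comment period, which began when the record is requested on February 27, 2012), so March 27, 2012 through April 11, 2012; done March 29, 2012, which is between those dates.
Step 5: 30 days after March 29, 2012 (when the opening brief is filed) is April 28, 2012; May 2, 2012 misses that deadline by 4 days.
That is the first point of non-compliance.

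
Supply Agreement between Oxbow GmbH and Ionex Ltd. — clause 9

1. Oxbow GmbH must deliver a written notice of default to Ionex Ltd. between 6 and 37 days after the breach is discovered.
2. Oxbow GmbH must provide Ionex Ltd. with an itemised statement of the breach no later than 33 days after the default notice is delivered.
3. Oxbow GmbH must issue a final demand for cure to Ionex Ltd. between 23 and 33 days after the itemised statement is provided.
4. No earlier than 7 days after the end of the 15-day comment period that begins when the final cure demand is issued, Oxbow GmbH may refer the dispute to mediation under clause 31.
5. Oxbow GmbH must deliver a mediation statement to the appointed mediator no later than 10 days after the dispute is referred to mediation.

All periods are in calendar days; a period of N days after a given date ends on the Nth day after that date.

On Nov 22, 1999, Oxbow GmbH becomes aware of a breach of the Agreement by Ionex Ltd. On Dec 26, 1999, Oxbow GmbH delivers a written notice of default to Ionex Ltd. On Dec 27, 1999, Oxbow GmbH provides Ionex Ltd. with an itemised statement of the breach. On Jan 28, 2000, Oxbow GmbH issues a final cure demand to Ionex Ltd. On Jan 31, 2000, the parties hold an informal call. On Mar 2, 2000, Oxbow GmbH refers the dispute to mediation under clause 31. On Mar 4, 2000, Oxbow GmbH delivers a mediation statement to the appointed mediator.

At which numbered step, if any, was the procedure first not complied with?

None — every step was satisfied

Step 1 — 6 and 37 days from Nov 22, 1999 (when the breach is discovered) are Nov 28, 1999 and Dec 29, 1999 respectively; done Dec 26, 1999, which is between those dates.
Step 2 — counting 33 days from Dec 26, 1999 (when the default notice is delivered) gives a deadline of Jan 28, 2000; Dec 27, 1999 is within that limit.
Step 3 — 23 and 33 days from Dec 27, 1999 (when the itemised statement is provided) are Jan 19, 2000 and Jan 29, 2000 respectively; Jan 28, 2000 falls inside that range.
Step 4 — must wait 7 days from Feb 12, 2000 (end of the 15-day comment period, which began when the final cure demand is issued on Jan 28, 2000), so not before Feb 19, 2000; Mar 2, 2000 is on or after that date.
Step 5 — counting 10 days from Mar 2, 2000 (when the dispute is referred to mediation) gives a deadline of Mar 12, 2000; Mar 4, 2000 is within that limit.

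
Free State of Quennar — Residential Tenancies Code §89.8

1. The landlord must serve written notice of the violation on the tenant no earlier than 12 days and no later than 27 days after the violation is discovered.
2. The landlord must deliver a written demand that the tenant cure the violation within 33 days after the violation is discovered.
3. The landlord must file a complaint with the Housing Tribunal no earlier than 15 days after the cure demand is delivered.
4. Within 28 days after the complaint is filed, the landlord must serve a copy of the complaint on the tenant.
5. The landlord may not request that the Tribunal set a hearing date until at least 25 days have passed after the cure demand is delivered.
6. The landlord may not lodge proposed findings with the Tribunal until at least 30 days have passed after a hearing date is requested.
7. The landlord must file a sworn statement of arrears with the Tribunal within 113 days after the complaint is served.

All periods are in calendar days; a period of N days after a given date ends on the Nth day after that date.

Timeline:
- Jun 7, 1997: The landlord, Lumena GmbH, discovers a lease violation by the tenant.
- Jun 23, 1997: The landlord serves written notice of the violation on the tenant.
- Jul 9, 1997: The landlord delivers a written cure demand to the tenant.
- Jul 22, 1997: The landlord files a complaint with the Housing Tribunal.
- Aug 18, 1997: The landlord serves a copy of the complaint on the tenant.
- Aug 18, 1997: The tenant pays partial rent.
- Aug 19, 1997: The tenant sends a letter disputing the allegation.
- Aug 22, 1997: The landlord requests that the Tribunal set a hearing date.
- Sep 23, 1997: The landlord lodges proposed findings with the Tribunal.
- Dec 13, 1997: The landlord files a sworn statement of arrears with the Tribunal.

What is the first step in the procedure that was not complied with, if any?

Step 1 — 12 and 27 days from Jun 7, 1997 (when the violation is discovered) are Jun 19, 1997 and Jul 4, 1997 respectively; Jun 23, 1997 falls inside that range.
Step 2 — counting 33 days from Jun 7, 1997 (when the violation is discovered) gives a deadline of Jul 10, 1997; Jul 9, 1997 is within that limit.
Step 3 — must wait 15 days from Jul 9, 1997 (when the cure demand is delivered), so not before Jul 24, 1997; Jul 22, 1997 is 2 days before the earliest permitted date.

Step 3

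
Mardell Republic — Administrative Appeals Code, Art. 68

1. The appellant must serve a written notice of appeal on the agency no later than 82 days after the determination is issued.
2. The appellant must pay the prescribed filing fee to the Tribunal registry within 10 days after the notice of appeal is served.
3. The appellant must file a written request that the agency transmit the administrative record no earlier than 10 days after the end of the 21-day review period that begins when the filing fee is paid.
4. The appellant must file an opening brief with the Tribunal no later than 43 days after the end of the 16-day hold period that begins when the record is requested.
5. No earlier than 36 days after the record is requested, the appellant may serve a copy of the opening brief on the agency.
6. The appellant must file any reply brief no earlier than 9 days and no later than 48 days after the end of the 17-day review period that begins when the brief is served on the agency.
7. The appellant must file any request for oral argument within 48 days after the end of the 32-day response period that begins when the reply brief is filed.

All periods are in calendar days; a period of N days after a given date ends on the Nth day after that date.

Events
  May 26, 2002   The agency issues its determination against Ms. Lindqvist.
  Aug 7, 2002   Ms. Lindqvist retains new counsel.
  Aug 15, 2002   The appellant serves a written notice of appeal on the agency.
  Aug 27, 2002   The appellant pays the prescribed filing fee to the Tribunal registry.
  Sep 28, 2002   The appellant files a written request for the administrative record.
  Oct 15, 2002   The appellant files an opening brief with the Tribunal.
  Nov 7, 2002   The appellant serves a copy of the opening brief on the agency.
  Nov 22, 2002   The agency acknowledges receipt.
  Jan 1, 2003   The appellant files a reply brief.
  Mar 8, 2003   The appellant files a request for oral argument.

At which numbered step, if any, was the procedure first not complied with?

Step 1: 82 days after May 26, 2002 (when the determination is issued) is Aug 16, 2002; done Aug 15, 2002 — timely.
Step 2: 10 days after Aug 15, 2002 (when the notice of appeal is served) is Aug 25, 2002; done Aug 27, 2002 — 2 days late.
The procedure was therefore not followed at step 2.

Step 2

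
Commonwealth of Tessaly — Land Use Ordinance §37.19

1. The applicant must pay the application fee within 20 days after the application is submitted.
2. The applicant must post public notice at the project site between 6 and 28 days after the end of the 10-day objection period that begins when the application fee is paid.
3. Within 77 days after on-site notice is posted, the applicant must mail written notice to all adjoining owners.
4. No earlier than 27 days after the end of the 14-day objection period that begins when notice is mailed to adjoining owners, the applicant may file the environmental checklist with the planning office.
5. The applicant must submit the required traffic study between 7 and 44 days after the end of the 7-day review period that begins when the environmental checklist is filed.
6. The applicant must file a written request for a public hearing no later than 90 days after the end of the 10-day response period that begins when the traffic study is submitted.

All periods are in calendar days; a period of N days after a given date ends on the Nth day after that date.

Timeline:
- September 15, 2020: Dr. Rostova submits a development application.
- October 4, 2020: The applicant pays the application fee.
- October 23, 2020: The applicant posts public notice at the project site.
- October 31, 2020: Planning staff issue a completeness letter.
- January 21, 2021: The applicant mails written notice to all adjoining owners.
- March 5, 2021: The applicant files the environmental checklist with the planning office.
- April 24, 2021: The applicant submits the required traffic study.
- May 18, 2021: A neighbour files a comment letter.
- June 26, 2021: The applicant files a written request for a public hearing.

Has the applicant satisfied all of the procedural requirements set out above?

No

Step 1 — counting 20 days from September 15, 2020 (when the application is submitted) gives a deadline of October 5, 2020; completed October 4, 2020, before the deadline.
Step 2 — 6 and 28 days from October 14, 2020 (end of the 10-day objection period, which began when the application fee is paid on October 4, 2020) are October 20, 2020 and November 11, 2020 respectively; done October 23, 2020, which is between those dates.
Step 3 — counting 77 days from October 23, 2020 (when on-site notice is posted) gives a deadline of January 8, 2021; not done until January 21, 2021, 13 days after the deadline.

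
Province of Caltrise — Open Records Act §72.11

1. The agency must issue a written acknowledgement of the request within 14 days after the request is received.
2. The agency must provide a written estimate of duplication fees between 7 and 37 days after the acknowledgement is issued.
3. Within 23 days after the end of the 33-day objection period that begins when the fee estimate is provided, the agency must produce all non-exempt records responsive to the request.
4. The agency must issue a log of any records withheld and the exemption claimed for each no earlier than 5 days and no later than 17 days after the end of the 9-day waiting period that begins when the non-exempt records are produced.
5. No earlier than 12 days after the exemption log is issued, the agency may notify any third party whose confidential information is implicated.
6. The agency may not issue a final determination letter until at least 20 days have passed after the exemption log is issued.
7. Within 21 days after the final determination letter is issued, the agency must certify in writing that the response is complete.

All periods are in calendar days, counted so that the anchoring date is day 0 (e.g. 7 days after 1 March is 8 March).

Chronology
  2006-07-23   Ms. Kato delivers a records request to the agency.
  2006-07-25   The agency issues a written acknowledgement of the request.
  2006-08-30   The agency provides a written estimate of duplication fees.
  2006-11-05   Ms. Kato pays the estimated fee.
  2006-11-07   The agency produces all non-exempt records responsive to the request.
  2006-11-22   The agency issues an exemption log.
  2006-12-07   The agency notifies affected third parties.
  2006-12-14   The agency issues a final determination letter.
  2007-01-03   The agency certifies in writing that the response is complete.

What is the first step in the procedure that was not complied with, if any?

(1) due by 2006-07-23 + 14 days = 2006-08-06; completed 2006-07-25, before the deadline.
(2) the permitted window runs from 2006-07-25 + 7 = 2006-08-01 to 2006-07-25 + 37 = 2006-08-31; done 2006-08-30, which is between those dates.
(3) due by 2006-10-02 + 23 days = 2006-10-25; not done until 2006-11-07, 13 days after the deadline.
The analysis stops there.

Step 3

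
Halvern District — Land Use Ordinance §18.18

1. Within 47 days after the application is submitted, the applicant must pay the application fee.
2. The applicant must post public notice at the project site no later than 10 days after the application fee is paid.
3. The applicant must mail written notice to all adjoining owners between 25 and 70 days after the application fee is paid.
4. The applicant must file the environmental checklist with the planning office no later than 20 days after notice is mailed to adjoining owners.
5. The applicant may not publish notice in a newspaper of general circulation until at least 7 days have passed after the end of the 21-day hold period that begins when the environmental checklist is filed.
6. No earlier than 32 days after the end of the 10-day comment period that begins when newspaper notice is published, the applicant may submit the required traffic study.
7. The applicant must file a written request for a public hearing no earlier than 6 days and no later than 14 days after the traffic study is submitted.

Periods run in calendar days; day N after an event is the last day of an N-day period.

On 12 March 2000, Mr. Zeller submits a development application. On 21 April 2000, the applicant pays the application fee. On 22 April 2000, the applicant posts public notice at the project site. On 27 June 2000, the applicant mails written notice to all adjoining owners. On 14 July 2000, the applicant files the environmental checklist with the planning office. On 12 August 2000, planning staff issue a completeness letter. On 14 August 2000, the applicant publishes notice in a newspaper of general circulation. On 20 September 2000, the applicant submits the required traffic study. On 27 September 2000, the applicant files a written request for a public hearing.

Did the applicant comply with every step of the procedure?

No

(1) due by 12 March 2000 + 47 days = 28 April 2000; 21 April 2000 is within that limit.
(2) due by 21 April 2000 + 10 days = 1 May 2000; completed 22 April 2000, before the deadline.
(3) the permitted window runs from 21 April 2000 + 25 = 16 May 2000 to 21 April 2000 + 70 = 30 June 2000; done 27 June 2000, which is between those dates.
(4) due by 27 June 2000 + 20 days = 17 July 2000; 14 July 2000 is within that limit.
(5) permitted from 4 August 2000 + 7 days = 11 August 2000 onward; done 14 August 2000 — permitted.
(6) permitted from 24 August 2000 + 32 days = 25 September 2000 onward; 20 September 2000 is 5 days before the earliest permitted date.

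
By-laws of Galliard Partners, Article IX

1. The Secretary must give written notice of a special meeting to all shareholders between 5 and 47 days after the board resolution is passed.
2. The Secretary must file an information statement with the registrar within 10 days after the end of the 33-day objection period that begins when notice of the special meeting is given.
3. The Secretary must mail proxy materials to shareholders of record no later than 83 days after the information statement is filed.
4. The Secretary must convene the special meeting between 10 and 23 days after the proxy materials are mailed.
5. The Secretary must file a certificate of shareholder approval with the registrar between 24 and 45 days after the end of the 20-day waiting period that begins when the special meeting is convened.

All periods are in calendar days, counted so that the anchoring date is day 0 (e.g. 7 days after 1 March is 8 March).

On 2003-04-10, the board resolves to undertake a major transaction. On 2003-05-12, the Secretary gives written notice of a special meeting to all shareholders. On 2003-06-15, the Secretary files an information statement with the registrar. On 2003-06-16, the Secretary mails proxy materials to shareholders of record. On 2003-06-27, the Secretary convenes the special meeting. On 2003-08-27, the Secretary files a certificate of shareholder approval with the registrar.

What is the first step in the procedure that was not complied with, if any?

(1) the permitted window runs from 2003-04-10 + 5 = 2003-04-15 to 2003-04-10 + 47 = 2003-05-27; done 2003-05-12 — within the window.
(2) due by 2003-06-14 + 10 days = 2003-06-24; 2003-06-15 is within that limit.
(3) due by 2003-06-15 + 83 days = 2003-09-06; done 2003-06-16 — timely.
(4) the permitted window runs from 2003-06-16 + 10 = 2003-06-26 to 2003-06-16 + 23 = 2003-07-09; done 2003-06-27, which is between those dates.
(5) the permitted window runs from 2003-07-17 + 24 = 2003-08-10 to 2003-07-17 + 45 = 2003-08-31; done 2003-08-27 — within the window.

None — every step was satisfied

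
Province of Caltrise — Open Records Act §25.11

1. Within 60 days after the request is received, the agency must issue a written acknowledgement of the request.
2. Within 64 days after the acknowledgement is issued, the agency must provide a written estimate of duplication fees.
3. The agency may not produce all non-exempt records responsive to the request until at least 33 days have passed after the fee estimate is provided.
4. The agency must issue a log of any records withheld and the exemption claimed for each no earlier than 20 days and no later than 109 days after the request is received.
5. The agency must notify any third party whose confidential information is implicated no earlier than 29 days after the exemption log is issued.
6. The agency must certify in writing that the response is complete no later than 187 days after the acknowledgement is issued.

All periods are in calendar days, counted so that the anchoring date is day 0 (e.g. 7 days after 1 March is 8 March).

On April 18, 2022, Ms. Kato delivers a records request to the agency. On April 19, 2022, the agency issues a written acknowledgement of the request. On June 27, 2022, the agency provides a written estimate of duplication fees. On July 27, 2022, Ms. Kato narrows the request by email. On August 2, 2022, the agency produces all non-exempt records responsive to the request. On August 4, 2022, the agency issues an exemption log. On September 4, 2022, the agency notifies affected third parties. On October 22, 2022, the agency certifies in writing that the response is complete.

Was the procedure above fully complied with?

Step 1 — counting 60 days from April 18, 2022 (when the request is received) gives a deadline of June 17, 2022; completed April 19, 2022, before the deadline.
Step 2 — counting 64 days from April 19, 2022 (when the acknowledgement is issued) gives a deadline of June 22, 2022; June 27, 2022 misses that deadline by 5 days.

No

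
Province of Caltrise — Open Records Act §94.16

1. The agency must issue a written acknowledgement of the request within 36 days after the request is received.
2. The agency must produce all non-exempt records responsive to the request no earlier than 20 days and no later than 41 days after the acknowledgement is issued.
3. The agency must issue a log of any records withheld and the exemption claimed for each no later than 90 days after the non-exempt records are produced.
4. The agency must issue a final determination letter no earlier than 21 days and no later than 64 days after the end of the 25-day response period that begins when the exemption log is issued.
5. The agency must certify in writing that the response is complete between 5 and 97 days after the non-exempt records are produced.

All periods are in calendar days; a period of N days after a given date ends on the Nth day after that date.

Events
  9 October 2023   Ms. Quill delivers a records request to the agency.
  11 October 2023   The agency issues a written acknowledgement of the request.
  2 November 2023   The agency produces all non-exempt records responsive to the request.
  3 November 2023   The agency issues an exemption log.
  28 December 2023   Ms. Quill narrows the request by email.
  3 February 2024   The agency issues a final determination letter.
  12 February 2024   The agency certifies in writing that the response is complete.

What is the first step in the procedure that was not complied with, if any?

Step 4

Step 1: 36 days after 9 October 2023 (when the request is received) is 14 November 2023; done 11 October 2023 — timely.
Step 2: the window is 20–41 days after 11 October 2023 (when the acknowledgement is issued), so 31 October 2023 through 21 November 2023; done 2 November 2023 — within the window.
Step 3: 90 days after 2 November 2023 (when the non-exempt records are produced) is 31 January 2024; 3 November 2023 is within that limit.
Step 4: the window is 21–64 days after 28 November 2023 (end of the 25-day response period, which began when the exemption log is issued on 3 November 2023), so 19 December 2023 through 31 January 2024; 3 February 2024 is 3 days past the end of the window.
Later steps need not be reached.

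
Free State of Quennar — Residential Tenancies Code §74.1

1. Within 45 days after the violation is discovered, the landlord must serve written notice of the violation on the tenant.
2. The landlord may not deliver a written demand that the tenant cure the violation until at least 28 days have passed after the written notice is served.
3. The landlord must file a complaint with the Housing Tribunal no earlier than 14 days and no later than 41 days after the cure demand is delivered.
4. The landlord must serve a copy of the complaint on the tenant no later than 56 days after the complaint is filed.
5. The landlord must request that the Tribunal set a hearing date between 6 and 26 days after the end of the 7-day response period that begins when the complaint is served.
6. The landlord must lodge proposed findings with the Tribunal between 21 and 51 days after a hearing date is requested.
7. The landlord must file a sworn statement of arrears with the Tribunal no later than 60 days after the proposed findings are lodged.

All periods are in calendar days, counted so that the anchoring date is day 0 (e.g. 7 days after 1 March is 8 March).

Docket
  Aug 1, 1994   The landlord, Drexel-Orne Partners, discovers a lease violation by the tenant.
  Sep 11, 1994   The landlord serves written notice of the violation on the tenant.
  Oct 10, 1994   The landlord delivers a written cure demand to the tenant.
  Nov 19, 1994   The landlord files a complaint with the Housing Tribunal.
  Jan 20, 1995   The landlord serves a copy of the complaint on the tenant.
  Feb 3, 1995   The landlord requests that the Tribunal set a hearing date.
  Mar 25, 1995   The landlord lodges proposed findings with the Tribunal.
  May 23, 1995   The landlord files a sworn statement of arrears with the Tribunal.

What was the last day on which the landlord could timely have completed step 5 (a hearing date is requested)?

Feb 22, 1995

The complaint is served on Jan 20, 1995; the 7-day response period therefore ends Jan 27, 1995, and step 5 runs from that date. The window is 6–26 days after Jan 27, 1995; it closes on Feb 22, 1995.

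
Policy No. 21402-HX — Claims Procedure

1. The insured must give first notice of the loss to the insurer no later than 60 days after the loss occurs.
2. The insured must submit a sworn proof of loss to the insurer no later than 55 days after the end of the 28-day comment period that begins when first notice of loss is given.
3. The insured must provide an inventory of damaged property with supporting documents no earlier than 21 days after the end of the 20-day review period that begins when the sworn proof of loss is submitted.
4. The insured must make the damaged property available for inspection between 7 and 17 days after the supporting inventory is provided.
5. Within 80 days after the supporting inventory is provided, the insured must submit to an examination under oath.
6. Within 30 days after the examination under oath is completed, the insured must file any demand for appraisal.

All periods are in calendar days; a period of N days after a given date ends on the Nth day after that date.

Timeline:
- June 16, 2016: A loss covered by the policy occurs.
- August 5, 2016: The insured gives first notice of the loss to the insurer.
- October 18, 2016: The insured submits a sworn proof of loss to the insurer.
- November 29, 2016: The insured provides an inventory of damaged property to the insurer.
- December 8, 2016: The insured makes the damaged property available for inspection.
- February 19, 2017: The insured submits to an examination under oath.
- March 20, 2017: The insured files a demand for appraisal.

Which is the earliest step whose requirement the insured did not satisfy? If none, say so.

Step 5

Step 1: 60 days after June 16, 2016 (when the loss occurs) is August 15, 2016; completed August 5, 2016, before the deadline.
Step 2: 55 days after September 2, 2016 (end of the 28-day comment period, which began when first notice of loss is given on August 5, 2016) is October 27, 2016; October 18, 2016 is within that limit.
Step 3: the earliest permitted date is 21 days after November 7, 2016 (end of the 20-day review period, which began when the sworn proof of loss is submitted on October 18, 2016), i.e. November 28, 2016; done November 29, 2016 — permitted.
Step 4: the window is 7–17 days after November 29, 2016 (when the supporting inventory is provided), so December 6, 2016 through December 16, 2016; December 8, 2016 falls inside that range.
Step 5: 80 days after November 29, 2016 (when the supporting inventory is provided) is February 17, 2017; done February 19, 2017 — 2 days late.
No need to go further; step 5 was not satisfied.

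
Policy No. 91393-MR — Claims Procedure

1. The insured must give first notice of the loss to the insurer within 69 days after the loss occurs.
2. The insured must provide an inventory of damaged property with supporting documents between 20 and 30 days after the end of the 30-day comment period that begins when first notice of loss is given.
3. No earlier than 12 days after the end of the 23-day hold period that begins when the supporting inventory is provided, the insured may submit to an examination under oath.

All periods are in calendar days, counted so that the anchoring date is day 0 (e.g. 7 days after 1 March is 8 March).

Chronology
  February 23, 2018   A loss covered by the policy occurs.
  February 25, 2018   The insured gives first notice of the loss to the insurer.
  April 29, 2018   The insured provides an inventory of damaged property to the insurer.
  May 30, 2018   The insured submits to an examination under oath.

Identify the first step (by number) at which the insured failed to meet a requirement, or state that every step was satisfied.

Step 2

Step 1: 69 days after February 23, 2018 (when the loss occurs) is May 3, 2018; completed February 25, 2018, before the deadline.
Step 2: the window is 20–30 days after March 27, 2018 (end of the 30-day comment period, which began when first notice of loss is given on February 25, 2018), so April 16, 2018 through April 26, 2018; April 29, 2018 is 3 days past the end of the window.
No need to go further; step 2 was not satisfied.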